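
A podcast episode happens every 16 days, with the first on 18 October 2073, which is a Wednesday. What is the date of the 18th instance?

17 July 2074

The 18th occurrence is 17 intervals after the first: 17 × 16 = 272 days after 18 October 2073.
October has 31 days — 13 days to the end of October leaves 259.
November has 30 days (229 left).
December has 31 days (198 left).
January has 31 days (167 left).
February has 28 days (139 left).
March has 31 days (108 left).
April has 30 days (78 left).
May has 31 days (47 left).
June has 30 days (17 left).
17 days into July → 17 July 2074.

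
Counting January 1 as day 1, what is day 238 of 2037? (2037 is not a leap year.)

August 26, 2037

January has 31 days (238 − 31 = 207 remain).
February has 28 days (207 − 28 = 179 remain).
March has 31 days (179 − 31 = 148 remain).
April has 30 days (148 − 30 = 118 remain).
May has 31 days (118 − 31 = 87 remain).
June has 30 days (87 − 30 = 57 remain).
July has 31 days (57 − 31 = 26 remain).
26 into August → August 26.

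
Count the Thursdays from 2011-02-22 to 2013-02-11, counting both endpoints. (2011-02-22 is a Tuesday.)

103

2011-02-22 is a Tuesday; the first Thursday on or after it is 2011-02-24 (2 days later).
From 2011-02-24 to 2013-02-11: 310 + 366 + 42 = 718 days (rest of 2011, 2012, to 2013-02-11 in 2013).
718 ÷ 7 = 102 full weeks with remainder 4, so 102 more Thursdays after the first → 103.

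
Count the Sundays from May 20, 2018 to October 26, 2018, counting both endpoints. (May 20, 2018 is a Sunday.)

23

May 20, 2018 is a Sunday; the first Sunday on or after it is May 20, 2018.
From May 20, 2018 to October 26, 2018: 11 + 30 + 31 + 31 + 30 + 26 = 159 days (rest of May, June, July, August, September, October).
159 ÷ 7 = 22 full weeks with remainder 5, so 22 more Sundays after the first → 23.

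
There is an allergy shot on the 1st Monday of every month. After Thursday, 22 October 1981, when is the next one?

October 1981 starts on a Thursday, so its 1st Monday is 5 October 1981 (4 days in).
That is not after 22 October 1981, so look at November 1981.
November 1981 starts on a Sunday, so its 1st Monday is 2 November 1981 (1 day in).

2 November 1981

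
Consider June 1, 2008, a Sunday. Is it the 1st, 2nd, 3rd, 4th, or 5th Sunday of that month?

Day 1 falls in week ⌈1/7⌉ of the month.
Days 1–7 hold the 1st Sunday, 8–14 the 2nd, 15–21 the 3rd, 22–28 the 4th, 29–31 the 5th.
1 is in the range for the 1st.

1st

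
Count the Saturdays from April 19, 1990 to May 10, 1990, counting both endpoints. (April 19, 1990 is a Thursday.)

April 19, 1990 is a Thursday; the first Saturday on or after it is April 21, 1990 (2 days later).
From April 21, 1990 to May 10, 1990: 9 + 10 = 19 days (rest of April, May).
19 ÷ 7 = 2 full weeks with remainder 5, so 2 more Saturdays after the first → 3.

3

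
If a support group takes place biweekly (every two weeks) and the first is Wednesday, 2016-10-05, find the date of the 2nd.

The 2nd occurrence is 1 interval after the first: 1 × 14 = 14 days after 2016-10-05.
14 days later is 2016-10-19.

2016-10-19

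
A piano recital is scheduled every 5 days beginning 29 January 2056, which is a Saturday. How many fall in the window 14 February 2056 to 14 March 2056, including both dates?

Occurrences land 5·i days after 29 January 2056 for i = 0, 1, 2, …
14 February 2056 is 16 days after the start; 16 ÷ 5 = 3 remainder 1; since the remainder is 1, round up to i = 4. First occurrence in the window: #5 on 18 February 2056 (4×5 = 20 days in).
14 March 2056 is 45 days after the start; 45 ÷ 5 = 9 remainder 0. Last occurrence in the window: #10 on 14 March 2056.
Occurrences #5 through #10: 6 in total.

6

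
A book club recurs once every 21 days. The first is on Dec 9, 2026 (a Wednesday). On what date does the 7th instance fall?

Apr 14, 2027

The 7th occurrence is 6 intervals after the first: 6 × 21 = 126 days after Dec 9, 2026.
Dec has 31 days — 22 days to the end of Dec leaves 104.
Jan has 31 days (73 left).
Feb has 28 days (45 left).
Mar has 31 days (14 left).
14 days into Apr → Apr 14, 2027.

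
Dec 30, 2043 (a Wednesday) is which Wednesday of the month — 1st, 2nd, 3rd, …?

5th

Day 30 falls in week ⌈30/7⌉ of the month.
Days 1–7 hold the 1st Wednesday, 8–14 the 2nd, 15–21 the 3rd, 22–28 the 4th, 29–31 the 5th.
30 is in the range for the 5th.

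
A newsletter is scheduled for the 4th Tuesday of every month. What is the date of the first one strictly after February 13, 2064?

February 26, 2064

February 2064 starts on a Friday; its first Tuesday is the 5th, so the 4th Tuesday is the 26th — February 26, 2064.
February 26, 2064 is after February 13, 2064, so that is the next one.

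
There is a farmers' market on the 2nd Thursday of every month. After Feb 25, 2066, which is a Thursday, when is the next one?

Mar 11, 2066

Feb 2066 starts on a Monday; its first Thursday is the 4th, so the 2nd Thursday is the 11th — Feb 11, 2066.
That is not after Feb 25, 2066, so look at Mar 2066.
Mar 2066 starts on a Monday; its first Thursday is the 4th, so the 2nd Thursday is the 11th — Mar 11, 2066.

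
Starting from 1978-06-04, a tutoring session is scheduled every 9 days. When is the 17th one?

1978-10-26

The 17th occurrence is 16 intervals after the first: 16 × 9 = 144 days after 1978-06-04.
June has 30 days — 26 days to the end of June leaves 118.
July has 31 days (87 left).
August has 31 days (56 left).
September has 30 days (26 left).
26 days into October → 1978-10-26.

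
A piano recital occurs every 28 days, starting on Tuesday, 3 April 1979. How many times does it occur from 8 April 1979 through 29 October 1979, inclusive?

7

Occurrences land 28·i days after 3 April 1979 for i = 0, 1, 2, …
8 April 1979 is 5 days after the start; 5 ÷ 28 = 0 remainder 5; since the remainder is 5, round up to i = 1. First occurrence in the window: #2 on 1 May 1979 (1×28 = 28 days in).
29 October 1979 is 209 days after the start; 209 ÷ 28 = 7 remainder 13. Last occurrence in the window: #8 on 16 October 1979.
Occurrences #2 through #8: 7 in total.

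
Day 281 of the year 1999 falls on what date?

Oct 8, 1999

Jan has 31 days (281 − 31 = 250 remain).
Feb has 28 days (250 − 28 = 222 remain).
Mar has 31 days (222 − 31 = 191 remain).
Apr has 30 days (191 − 30 = 161 remain).
May has 31 days (161 − 31 = 130 remain).
Jun has 30 days (130 − 30 = 100 remain).
Jul has 31 days (100 − 31 = 69 remain).
Aug has 31 days (69 − 31 = 38 remain).
Sep has 30 days (38 − 30 = 8 remain).
8 into Oct → Oct 8.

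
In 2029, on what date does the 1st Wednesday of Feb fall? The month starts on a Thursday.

Feb 2029 begins on a Thursday, so the first Wednesday is Feb 7 (6 days later).

Feb 7, 2029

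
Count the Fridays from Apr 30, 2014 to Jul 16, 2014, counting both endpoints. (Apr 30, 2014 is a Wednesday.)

Apr 30, 2014 is a Wednesday; the first Friday on or after it is May 2, 2014 (2 days later).
From May 2, 2014 to Jul 16, 2014: 29 + 30 + 16 = 75 days (rest of May, Jun, Jul).
75 ÷ 7 = 10 full weeks with remainder 5, so 10 more Fridays after the first → 11.

11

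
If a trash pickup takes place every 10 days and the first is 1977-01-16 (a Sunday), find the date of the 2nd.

The 2nd occurrence is 1 interval after the first: 1 × 10 = 10 days after 1977-01-16.
10 days later is 1977-01-26.

1977-01-26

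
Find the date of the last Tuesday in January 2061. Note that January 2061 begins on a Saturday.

January 2061 begins on a Saturday, so the first Tuesday is January 4 (3 days later).
January 2061 has 31 days. Adding weeks: 4, 11, 18, 25 — the last one ≤ 31 is the 25th.

2061-01-25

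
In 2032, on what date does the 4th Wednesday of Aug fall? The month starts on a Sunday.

Aug 25, 2032

Aug 2032 begins on a Sunday, so the first Wednesday is Aug 4 (3 days later).
The 4th Wednesday is 3 weeks later: 4 + 21 = 25.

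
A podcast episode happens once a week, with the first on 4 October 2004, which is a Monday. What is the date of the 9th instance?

The 9th occurrence is 8 intervals after the first: 8 × 7 = 56 days after 4 October 2004.
October has 31 days — 27 days to the end of October leaves 29.
29 days into November → 29 November 2004.

29 November 2004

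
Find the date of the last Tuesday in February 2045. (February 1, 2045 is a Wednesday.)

February 2045 begins on a Wednesday, so the first Tuesday is February 7 (6 days later).
February 2045 has 28 days. Adding weeks: 7, 14, 21, 28 — the last one ≤ 28 is the 28th.

February 28, 2045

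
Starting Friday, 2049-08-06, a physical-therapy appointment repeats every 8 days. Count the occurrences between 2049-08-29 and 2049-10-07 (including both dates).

Occurrences land 8·i days after 2049-08-06 for i = 0, 1, 2, …
2049-08-29 is 23 days after the start; 23 ÷ 8 = 2 remainder 7; since the remainder is 7, round up to i = 3. First occurrence in the window: #4 on 2049-08-30 (3×8 = 24 days in).
2049-10-07 is 62 days after the start; 62 ÷ 8 = 7 remainder 6. Last occurrence in the window: #8 on 2049-10-01.
Occurrences #4 through #8: 5 in total.

5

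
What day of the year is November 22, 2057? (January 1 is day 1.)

Days in months before November: 31 + 28 + 31 + 30 + 31 + 30 + 31 + 31 + 30 + 31 = 304.
Plus 22 days into November → day 326.

326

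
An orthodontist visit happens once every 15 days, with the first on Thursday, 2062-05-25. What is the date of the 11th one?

2062-10-22

The 11th occurrence is 10 intervals after the first: 10 × 15 = 150 days after 2062-05-25.
May has 31 days — 6 days to the end of May leaves 144.
June has 30 days (114 left).
July has 31 days (83 left).
August has 31 days (52 left).
September has 30 days (22 left).
22 days into October → 2062-10-22.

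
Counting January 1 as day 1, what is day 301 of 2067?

28 October 2067

January has 31 days (301 − 31 = 270 remain).
February has 28 days (270 − 28 = 242 remain).
March has 31 days (242 − 31 = 211 remain).
April has 30 days (211 − 30 = 181 remain).
May has 31 days (181 − 31 = 150 remain).
June has 30 days (150 − 30 = 120 remain).
July has 31 days (120 − 31 = 89 remain).
August has 31 days (89 − 31 = 58 remain).
September has 30 days (58 − 30 = 28 remain).
28 into October → October 28.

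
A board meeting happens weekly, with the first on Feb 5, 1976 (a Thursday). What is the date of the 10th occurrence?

The 10th occurrence is 9 intervals after the first: 9 × 7 = 63 days after Feb 5, 1976.
Feb has 29 days — 24 days to the end of Feb leaves 39.
Mar has 31 days (8 left).
8 days into Apr → Apr 8, 1976.

Apr 8, 1976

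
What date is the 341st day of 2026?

January has 31 days (341 − 31 = 310 remain).
February has 28 days (310 − 28 = 282 remain).
March has 31 days (282 − 31 = 251 remain).
April has 30 days (251 − 30 = 221 remain).
May has 31 days (221 − 31 = 190 remain).
June has 30 days (190 − 30 = 160 remain).
July has 31 days (160 − 31 = 129 remain).
August has 31 days (129 − 31 = 98 remain).
September has 30 days (98 − 30 = 68 remain).
October has 31 days (68 − 31 = 37 remain).
November has 30 days (37 − 30 = 7 remain).
7 into December → December 7.

December 7, 2026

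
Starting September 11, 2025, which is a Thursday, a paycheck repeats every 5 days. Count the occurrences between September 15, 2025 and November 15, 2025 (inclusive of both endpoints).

Occurrences land 5·i days after September 11, 2025 for i = 0, 1, 2, …
September 15, 2025 is 4 days after the start; 4 ÷ 5 = 0 remainder 4; since the remainder is 4, round up to i = 1. First occurrence in the window: #2 on September 16, 2025 (1×5 = 5 days in).
November 15, 2025 is 65 days after the start; 65 ÷ 5 = 13 remainder 0. Last occurrence in the window: #14 on November 15, 2025.
Occurrences #2 through #14: 13 in total.

13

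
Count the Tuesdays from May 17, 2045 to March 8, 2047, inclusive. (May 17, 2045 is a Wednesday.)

May 17, 2045 is a Wednesday; the first Tuesday on or after it is May 23, 2045 (6 days later).
From May 23, 2045 to March 8, 2047: 222 + 365 + 67 = 654 days (rest of 2045, 2046, to March 8, 2047 in 2047).
654 ÷ 7 = 93 full weeks with remainder 3, so 93 more Tuesdays after the first → 94.

94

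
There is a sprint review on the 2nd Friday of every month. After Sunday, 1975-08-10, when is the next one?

1975-09-12

August 1975 starts on a Friday; its first Friday is the 1st, so the 2nd Friday is the 8th — 1975-08-08.
That is not after 1975-08-10, so look at September 1975.
September 1975 starts on a Monday; its first Friday is the 5th, so the 2nd Friday is the 12th — 1975-09-12.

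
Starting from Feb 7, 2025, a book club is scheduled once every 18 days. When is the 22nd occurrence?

The 22nd occurrence is 21 intervals after the first: 21 × 18 = 378 days after Feb 7, 2025.
Feb has 28 days — 21 days to the end of Feb leaves 357.
Mar has 31 days (326 left).
Apr has 30 days (296 left).
May has 31 days (265 left).
Jun has 30 days (235 left).
Jul has 31 days (204 left).
Aug has 31 days (173 left).
Sep has 30 days (143 left).
Oct has 31 days (112 left).
Nov has 30 days (82 left).
Dec has 31 days (51 left).
Jan has 31 days (20 left).
20 days into Feb → Feb 20, 2026.

Feb 20, 2026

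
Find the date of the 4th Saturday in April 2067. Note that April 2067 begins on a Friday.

2067-04-23

April 2067 begins on a Friday, so the first Saturday is April 2 (1 day later).
The 4th Saturday is 3 weeks later: 2 + 21 = 23.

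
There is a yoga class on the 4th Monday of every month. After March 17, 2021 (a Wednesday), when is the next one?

March 2021 starts on a Monday; its first Monday is the 1st, so the 4th Monday is the 22nd — March 22, 2021.
March 22, 2021 is after March 17, 2021, so that is the next one.

March 22, 2021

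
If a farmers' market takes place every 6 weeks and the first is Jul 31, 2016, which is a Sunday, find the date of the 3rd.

The 3rd occurrence is 2 intervals after the first: 2 × 42 = 84 days after Jul 31, 2016.
Jul has 31 days — 0 days to the end of Jul leaves 84.
Aug has 31 days (53 left).
Sep has 30 days (23 left).
23 days into Oct → Oct 23, 2016.

Oct 23, 2016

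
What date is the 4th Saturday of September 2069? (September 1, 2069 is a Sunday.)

September 2069 begins on a Sunday, so the first Saturday is September 7 (6 days later).
The 4th Saturday is 3 weeks later: 7 + 21 = 28.

September 28, 2069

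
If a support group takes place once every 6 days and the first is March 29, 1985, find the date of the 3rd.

The 3rd occurrence is 2 intervals after the first: 2 × 6 = 12 days after March 29, 1985.
March has 31 days — 2 days to the end of March leaves 10.
10 days into April → April 10, 1985.

April 10, 1985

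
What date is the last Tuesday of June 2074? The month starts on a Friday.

2074-06-26

June 2074 begins on a Friday, so the first Tuesday is June 5 (4 days later).
June 2074 has 30 days. Adding weeks: 5, 12, 19, 26 — the last one ≤ 30 is the 26th.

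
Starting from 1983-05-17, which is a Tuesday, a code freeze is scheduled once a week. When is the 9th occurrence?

The 9th occurrence is 8 intervals after the first: 8 × 7 = 56 days after 1983-05-17.
May has 31 days — 14 days to the end of May leaves 42.
June has 30 days (12 left).
12 days into July → 1983-07-12.

1983-07-12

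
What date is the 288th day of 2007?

January has 31 days (288 − 31 = 257 remain).
February has 28 days (257 − 28 = 229 remain).
March has 31 days (229 − 31 = 198 remain).
April has 30 days (198 − 30 = 168 remain).
May has 31 days (168 − 31 = 137 remain).
June has 30 days (137 − 30 = 107 remain).
July has 31 days (107 − 31 = 76 remain).
August has 31 days (76 − 31 = 45 remain).
September has 30 days (45 − 30 = 15 remain).
15 into October → October 15.

2007-10-15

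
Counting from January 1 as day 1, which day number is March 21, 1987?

Days in months before March: 31 + 28 = 59.
Plus 21 days into March → day 80.

80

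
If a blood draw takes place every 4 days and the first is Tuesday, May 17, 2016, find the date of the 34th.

The 34th occurrence is 33 intervals after the first: 33 × 4 = 132 days after May 17, 2016.
May has 31 days — 14 days to the end of May leaves 118.
Jun has 30 days (88 left).
Jul has 31 days (57 left).
Aug has 31 days (26 left).
26 days into Sep → Sep 26, 2016.

Sep 26, 2016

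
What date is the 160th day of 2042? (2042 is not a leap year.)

Jun 9, 2042

Jan has 31 days (160 − 31 = 129 remain).
Feb has 28 days (129 − 28 = 101 remain).
Mar has 31 days (101 − 31 = 70 remain).
Apr has 30 days (70 − 30 = 40 remain).
May has 31 days (40 − 31 = 9 remain).
9 into Jun → Jun 9.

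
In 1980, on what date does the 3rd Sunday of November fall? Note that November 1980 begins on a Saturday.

November 1980 begins on a Saturday, so the first Sunday is November 2 (1 day later).
The 3rd Sunday is 2 weeks later: 2 + 14 = 16.

16 November 1980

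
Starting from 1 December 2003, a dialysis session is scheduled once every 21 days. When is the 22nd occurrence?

The 22nd occurrence is 21 intervals after the first: 21 × 21 = 441 days after 1 December 2003.
December has 31 days — 30 days to the end of December leaves 411.
2004 has 366 days (45 left).
January has 31 days (14 left).
14 days into February → 14 February 2005.

14 February 2005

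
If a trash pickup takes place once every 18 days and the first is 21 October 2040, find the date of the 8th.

The 8th occurrence is 7 intervals after the first: 7 × 18 = 126 days after 21 October 2040.
October has 31 days — 10 days to the end of October leaves 116.
November has 30 days (86 left).
December has 31 days (55 left).
January has 31 days (24 left).
24 days into February → 24 February 2041.

24 February 2041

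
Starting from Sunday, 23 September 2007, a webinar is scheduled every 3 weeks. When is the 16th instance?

The 16th occurrence is 15 intervals after the first: 15 × 21 = 315 days after 23 September 2007.
September has 30 days — 7 days to the end of September leaves 308.
October has 31 days (277 left).
November has 30 days (247 left).
December has 31 days (216 left).
January has 31 days (185 left).
February has 29 days (156 left).
March has 31 days (125 left).
April has 30 days (95 left).
May has 31 days (64 left).
June has 30 days (34 left).
July has 31 days (3 left).
3 days into August → 3 August 2008.

3 August 2008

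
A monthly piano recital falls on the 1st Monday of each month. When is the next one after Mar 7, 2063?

Mar 2063 starts on a Thursday, so its 1st Monday is Mar 5, 2063 (4 days in).
That is not after Mar 7, 2063, so look at Apr 2063.
Apr 2063 starts on a Sunday, so its 1st Monday is Apr 2, 2063 (1 day in).

Apr 2, 2063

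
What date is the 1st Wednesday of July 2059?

2059-07-02

The first Wednesday of July 2059 is July 2.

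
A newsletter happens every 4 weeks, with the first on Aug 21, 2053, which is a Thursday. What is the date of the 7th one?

The 7th occurrence is 6 intervals after the first: 6 × 28 = 168 days after Aug 21, 2053.
Aug has 31 days — 10 days to the end of Aug leaves 158.
Sep has 30 days (128 left).
Oct has 31 days (97 left).
Nov has 30 days (67 left).
Dec has 31 days (36 left).
Jan has 31 days (5 left).
5 days into Feb → Feb 5, 2054.

Feb 5, 2054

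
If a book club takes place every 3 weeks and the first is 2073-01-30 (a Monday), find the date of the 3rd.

The 3rd occurrence is 2 intervals after the first: 2 × 21 = 42 days after 2073-01-30.
January has 31 days — 1 day to the end of January leaves 41.
February has 28 days (13 left).
13 days into March → 2073-03-13.

2073-03-13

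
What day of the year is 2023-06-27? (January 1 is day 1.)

178

Days in months before June: 31 + 28 + 31 + 30 + 31 = 151.
Plus 27 days into June → day 178.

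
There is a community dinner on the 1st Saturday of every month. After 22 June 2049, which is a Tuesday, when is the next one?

3 July 2049

June 2049 starts on a Tuesday, so its 1st Saturday is 5 June 2049 (4 days in).
That is not after 22 June 2049, so look at July 2049.
July 2049 starts on a Thursday, so its 1st Saturday is 3 July 2049 (2 days in).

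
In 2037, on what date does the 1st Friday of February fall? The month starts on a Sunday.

February 2037 begins on a Sunday, so the first Friday is February 6 (5 days later).

6 February 2037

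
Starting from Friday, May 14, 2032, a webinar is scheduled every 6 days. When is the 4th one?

Jun 1, 2032

The 4th occurrence is 3 intervals after the first: 3 × 6 = 18 days after May 14, 2032.
May has 31 days — 17 days to the end of May leaves 1.
1 day into Jun → Jun 1, 2032.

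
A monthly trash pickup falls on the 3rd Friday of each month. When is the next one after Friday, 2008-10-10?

2008-10-17

October 2008 starts on a Wednesday; its first Friday is the 3rd, so the 3rd Friday is the 17th — 2008-10-17.
2008-10-17 is after 2008-10-10, so that is the next one.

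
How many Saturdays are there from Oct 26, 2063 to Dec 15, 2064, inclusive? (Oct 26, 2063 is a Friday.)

60

Oct 26, 2063 is a Friday; the first Saturday on or after it is Oct 27, 2063 (1 day later).
From Oct 27, 2063 to Dec 15, 2064: 65 + 350 = 415 days (rest of 2063, to Dec 15, 2064 in 2064).
415 ÷ 7 = 59 full weeks with remainder 2, so 59 more Saturdays after the first → 60.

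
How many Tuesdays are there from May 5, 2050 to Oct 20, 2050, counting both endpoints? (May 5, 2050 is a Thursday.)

24

May 5, 2050 is a Thursday; the first Tuesday on or after it is May 10, 2050 (5 days later).
From May 10, 2050 to Oct 20, 2050: 21 + 30 + 31 + 31 + 30 + 20 = 163 days (rest of May, Jun, Jul, Aug, Sep, Oct).
163 ÷ 7 = 23 full weeks with remainder 2, so 23 more Tuesdays after the first → 24.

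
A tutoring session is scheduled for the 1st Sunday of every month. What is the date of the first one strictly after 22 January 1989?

January 1989 starts on a Sunday, so its 1st Sunday is 1 January 1989.
That is not after 22 January 1989, so look at February 1989.
February 1989 starts on a Wednesday, so its 1st Sunday is 5 February 1989 (4 days in).

5 February 1989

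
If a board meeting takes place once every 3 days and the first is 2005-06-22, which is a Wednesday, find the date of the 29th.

The 29th occurrence is 28 intervals after the first: 28 × 3 = 84 days after 2005-06-22.
June has 30 days — 8 days to the end of June leaves 76.
July has 31 days (45 left).
August has 31 days (14 left).
14 days into September → 2005-09-14.

2005-09-14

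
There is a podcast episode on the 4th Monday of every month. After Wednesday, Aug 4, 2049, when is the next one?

Aug 2049 starts on a Sunday; its first Monday is the 2nd, so the 4th Monday is the 23rd — Aug 23, 2049.
Aug 23, 2049 is after Aug 4, 2049, so that is the next one.

Aug 23, 2049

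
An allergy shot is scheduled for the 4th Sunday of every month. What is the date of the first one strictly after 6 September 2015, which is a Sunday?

September 2015 starts on a Tuesday; its first Sunday is the 6th, so the 4th Sunday is the 27th — 27 September 2015.
27 September 2015 is after 6 September 2015, so that is the next one.

27 September 2015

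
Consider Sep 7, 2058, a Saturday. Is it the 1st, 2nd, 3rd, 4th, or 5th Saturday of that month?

Day 7 falls in week ⌈7/7⌉ of the month.
Days 1–7 hold the 1st Saturday, 8–14 the 2nd, 15–21 the 3rd, 22–28 the 4th, 29–31 the 5th.
7 is in the range for the 1st.

1st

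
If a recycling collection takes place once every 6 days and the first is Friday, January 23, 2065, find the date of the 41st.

September 20, 2065

The 41st occurrence is 40 intervals after the first: 40 × 6 = 240 days after January 23, 2065.
January has 31 days — 8 days to the end of January leaves 232.
February has 28 days (204 left).
March has 31 days (173 left).
April has 30 days (143 left).
May has 31 days (112 left).
June has 30 days (82 left).
July has 31 days (51 left).
August has 31 days (20 left).
20 days into September → September 20, 2065.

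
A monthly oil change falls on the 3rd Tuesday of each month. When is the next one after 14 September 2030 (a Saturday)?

September 2030 starts on a Sunday; its first Tuesday is the 3rd, so the 3rd Tuesday is the 17th — 17 September 2030.
17 September 2030 is after 14 September 2030, so that is the next one.

17 September 2030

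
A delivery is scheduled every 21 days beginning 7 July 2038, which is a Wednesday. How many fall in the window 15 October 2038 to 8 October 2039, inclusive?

17

Occurrences land 21·i days after 7 July 2038 for i = 0, 1, 2, …
15 October 2038 is 100 days after the start; 100 ÷ 21 = 4 remainder 16; since the remainder is 16, round up to i = 5. First occurrence in the window: #6 on 20 October 2038 (5×21 = 105 days in).
8 October 2039 is 458 days after the start; 458 ÷ 21 = 21 remainder 17. Last occurrence in the window: #22 on 21 September 2039.
Occurrences #6 through #22: 17 in total.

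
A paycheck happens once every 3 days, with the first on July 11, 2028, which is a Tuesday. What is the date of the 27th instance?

September 27, 2028

The 27th occurrence is 26 intervals after the first: 26 × 3 = 78 days after July 11, 2028.
July has 31 days — 20 days to the end of July leaves 58.
August has 31 days (27 left).
27 days into September → September 27, 2028.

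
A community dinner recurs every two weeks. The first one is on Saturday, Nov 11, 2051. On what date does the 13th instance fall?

Apr 27, 2052

The 13th occurrence is 12 intervals after the first: 12 × 14 = 168 days after Nov 11, 2051.
Nov has 30 days — 19 days to the end of Nov leaves 149.
Dec has 31 days (118 left).
Jan has 31 days (87 left).
Feb has 29 days (58 left).
Mar has 31 days (27 left).
27 days into Apr → Apr 27, 2052.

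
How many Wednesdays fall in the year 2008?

53

Jan 1, 2008 is a Tuesday; the first Wednesday on or after it is Jan 2, 2008 (1 day later).
From Jan 2, 2008 to Dec 31, 2008: 29 + 29 + 31 + 30 + 31 + 30 + 31 + 31 + 30 + 31 + 30 + 31 = 364 days (rest of Jan, Feb, Mar, Apr, May, Jun, Jul, Aug, Sep, Oct, Nov, Dec).
364 ÷ 7 = 52 full weeks with remainder 0, so 52 more Wednesdays after the first → 53.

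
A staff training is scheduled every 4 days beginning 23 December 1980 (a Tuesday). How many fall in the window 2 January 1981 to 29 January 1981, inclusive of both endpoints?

Occurrences land 4·i days after 23 December 1980 for i = 0, 1, 2, …
2 January 1981 is 10 days after the start; 10 ÷ 4 = 2 remainder 2; since the remainder is 2, round up to i = 3. First occurrence in the window: #4 on 4 January 1981 (3×4 = 12 days in).
29 January 1981 is 37 days after the start; 37 ÷ 4 = 9 remainder 1. Last occurrence in the window: #10 on 28 January 1981.
Occurrences #4 through #10: 7 in total.

7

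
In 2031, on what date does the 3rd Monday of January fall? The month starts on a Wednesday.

January 2031 begins on a Wednesday, so the first Monday is January 6 (5 days later).
The 3rd Monday is 2 weeks later: 6 + 14 = 20.

2031-01-20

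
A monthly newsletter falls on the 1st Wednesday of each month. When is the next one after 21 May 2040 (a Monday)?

6 June 2040

May 2040 starts on a Tuesday, so its 1st Wednesday is 2 May 2040 (1 day in).
That is not after 21 May 2040, so look at June 2040.
June 2040 starts on a Friday, so its 1st Wednesday is 6 June 2040 (5 days in).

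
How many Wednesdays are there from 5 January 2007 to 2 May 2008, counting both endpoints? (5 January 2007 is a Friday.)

5 January 2007 is a Friday; the first Wednesday on or after it is 10 January 2007 (5 days later).
From 10 January 2007 to 2 May 2008: 355 + 123 = 478 days (rest of 2007, to 2 May 2008 in 2008).
478 ÷ 7 = 68 full weeks with remainder 2, so 68 more Wednesdays after the first → 69.

69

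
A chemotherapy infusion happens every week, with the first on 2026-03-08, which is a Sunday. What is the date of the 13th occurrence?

2026-05-31

The 13th occurrence is 12 intervals after the first: 12 × 7 = 84 days after 2026-03-08.
March has 31 days — 23 days to the end of March leaves 61.
April has 30 days (31 left).
31 days into May → 2026-05-31.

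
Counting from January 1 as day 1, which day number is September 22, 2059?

265

Days in months before September: 31 + 28 + 31 + 30 + 31 + 30 + 31 + 31 = 243.
Plus 22 days into September → day 265.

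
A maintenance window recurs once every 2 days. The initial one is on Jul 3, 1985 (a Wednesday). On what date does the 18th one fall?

Aug 6, 1985

The 18th occurrence is 17 intervals after the first: 17 × 2 = 34 days after Jul 3, 1985.
Jul has 31 days — 28 days to the end of Jul leaves 6.
6 days into Aug → Aug 6, 1985.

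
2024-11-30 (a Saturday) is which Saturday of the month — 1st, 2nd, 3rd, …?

Day 30 falls in week ⌈30/7⌉ of the month.
Days 1–7 hold the 1st Saturday, 8–14 the 2nd, 15–21 the 3rd, 22–28 the 4th, 29–31 the 5th.
30 is in the range for the 5th.

5th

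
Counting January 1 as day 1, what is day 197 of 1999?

January has 31 days (197 − 31 = 166 remain).
February has 28 days (166 − 28 = 138 remain).
March has 31 days (138 − 31 = 107 remain).
April has 30 days (107 − 30 = 77 remain).
May has 31 days (77 − 31 = 46 remain).
June has 30 days (46 − 30 = 16 remain).
16 into July → July 16.

July 16, 1999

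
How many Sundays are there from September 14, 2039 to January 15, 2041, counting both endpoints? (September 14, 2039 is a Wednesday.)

70

September 14, 2039 is a Wednesday; the first Sunday on or after it is September 18, 2039 (4 days later).
From September 18, 2039 to January 15, 2041: 104 + 366 + 15 = 485 days (rest of 2039, 2040, to January 15, 2041 in 2041).
485 ÷ 7 = 69 full weeks with remainder 2, so 69 more Sundays after the first → 70.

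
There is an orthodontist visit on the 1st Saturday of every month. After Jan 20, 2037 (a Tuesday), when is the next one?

Jan 2037 starts on a Thursday, so its 1st Saturday is Jan 3, 2037 (2 days in).
That is not after Jan 20, 2037, so look at Feb 2037.
Feb 2037 starts on a Sunday, so its 1st Saturday is Feb 7, 2037 (6 days in).

Feb 7, 2037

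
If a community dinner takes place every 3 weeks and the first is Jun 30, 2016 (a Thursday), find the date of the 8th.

The 8th occurrence is 7 intervals after the first: 7 × 21 = 147 days after Jun 30, 2016.
Jun has 30 days — 0 days to the end of Jun leaves 147.
Jul has 31 days (116 left).
Aug has 31 days (85 left).
Sep has 30 days (55 left).
Oct has 31 days (24 left).
24 days into Nov → Nov 24, 2016.

Nov 24, 2016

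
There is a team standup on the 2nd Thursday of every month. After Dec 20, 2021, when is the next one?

Dec 2021 starts on a Wednesday; its first Thursday is the 2nd, so the 2nd Thursday is the 9th — Dec 9, 2021.
That is not after Dec 20, 2021, so look at Jan 2022.
Jan 2022 starts on a Saturday; its first Thursday is the 6th, so the 2nd Thursday is the 13th — Jan 13, 2022.

Jan 13, 2022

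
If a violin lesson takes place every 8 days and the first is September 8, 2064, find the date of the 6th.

The 6th occurrence is 5 intervals after the first: 5 × 8 = 40 days after September 8, 2064.
September has 30 days — 22 days to the end of September leaves 18.
18 days into October → October 18, 2064.

October 18, 2064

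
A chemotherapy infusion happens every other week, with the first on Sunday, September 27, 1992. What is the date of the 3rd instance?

October 25, 1992

The 3rd occurrence is 2 intervals after the first: 2 × 14 = 28 days after September 27, 1992.
September has 30 days — 3 days to the end of September leaves 25.
25 days into October → October 25, 1992.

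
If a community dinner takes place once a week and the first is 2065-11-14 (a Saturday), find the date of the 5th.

2065-12-12

The 5th occurrence is 4 intervals after the first: 4 × 7 = 28 days after 2065-11-14.
November has 30 days — 16 days to the end of November leaves 12.
12 days into December → 2065-12-12.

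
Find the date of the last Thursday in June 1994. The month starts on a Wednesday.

June 1994 begins on a Wednesday, so the first Thursday is June 2 (1 day later).
June 1994 has 30 days. Adding weeks: 2, 9, 16, 23, 30 — the last one ≤ 30 is the 30th.

1994-06-30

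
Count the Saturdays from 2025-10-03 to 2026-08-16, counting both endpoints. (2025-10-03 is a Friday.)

46

2025-10-03 is a Friday; the first Saturday on or after it is 2025-10-04 (1 day later).
From 2025-10-04 to 2026-08-16: 27 + 30 + 31 + 31 + 28 + 31 + 30 + 31 + 30 + 31 + 16 = 316 days (rest of October, November, December, January, February, March, April, May, June, July, August).
316 ÷ 7 = 45 full weeks with remainder 1, so 45 more Saturdays after the first → 46.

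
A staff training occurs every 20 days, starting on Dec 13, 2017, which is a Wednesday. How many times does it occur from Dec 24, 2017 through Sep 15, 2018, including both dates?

13

Occurrences land 20·i days after Dec 13, 2017 for i = 0, 1, 2, …
Dec 24, 2017 is 11 days after the start; 11 ÷ 20 = 0 remainder 11; since the remainder is 11, round up to i = 1. First occurrence in the window: #2 on Jan 2, 2018 (1×20 = 20 days in).
Sep 15, 2018 is 276 days after the start; 276 ÷ 20 = 13 remainder 16. Last occurrence in the window: #14 on Aug 30, 2018.
Occurrences #2 through #14: 13 in total.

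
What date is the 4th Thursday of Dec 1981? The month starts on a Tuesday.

Dec 1981 begins on a Tuesday, so the first Thursday is Dec 3 (2 days later).
The 4th Thursday is 3 weeks later: 3 + 21 = 24.

Dec 24, 1981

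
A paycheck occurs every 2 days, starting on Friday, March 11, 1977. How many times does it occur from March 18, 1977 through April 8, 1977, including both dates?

Occurrences land 2·i days after March 11, 1977 for i = 0, 1, 2, …
March 18, 1977 is 7 days after the start; 7 ÷ 2 = 3 remainder 1; since the remainder is 1, round up to i = 4. First occurrence in the window: #5 on March 19, 1977 (4×2 = 8 days in).
April 8, 1977 is 28 days after the start; 28 ÷ 2 = 14 remainder 0. Last occurrence in the window: #15 on April 8, 1977.
Occurrences #5 through #15: 11 in total.

11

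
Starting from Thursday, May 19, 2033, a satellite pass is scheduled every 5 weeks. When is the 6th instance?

November 10, 2033

The 6th occurrence is 5 intervals after the first: 5 × 35 = 175 days after May 19, 2033.
May has 31 days — 12 days to the end of May leaves 163.
June has 30 days (133 left).
July has 31 days (102 left).
August has 31 days (71 left).
September has 30 days (41 left).
October has 31 days (10 left).
10 days into November → November 10, 2033.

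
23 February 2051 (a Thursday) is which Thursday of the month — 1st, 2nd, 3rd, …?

4th

Day 23 falls in week ⌈23/7⌉ of the month.
Days 1–7 hold the 1st Thursday, 8–14 the 2nd, 15–21 the 3rd, 22–28 the 4th, 29–31 the 5th.
23 is in the range for the 4th.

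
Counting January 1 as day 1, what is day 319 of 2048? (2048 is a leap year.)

November 14, 2048

January has 31 days (319 − 31 = 288 remain).
February has 29 days (288 − 29 = 259 remain).
March has 31 days (259 − 31 = 228 remain).
April has 30 days (228 − 30 = 198 remain).
May has 31 days (198 − 31 = 167 remain).
June has 30 days (167 − 30 = 137 remain).
July has 31 days (137 − 31 = 106 remain).
August has 31 days (106 − 31 = 75 remain).
September has 30 days (75 − 30 = 45 remain).
October has 31 days (45 − 31 = 14 remain).
14 into November → November 14.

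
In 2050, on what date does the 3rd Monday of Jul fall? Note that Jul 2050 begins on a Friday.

Jul 18, 2050

Jul 2050 begins on a Friday, so the first Monday is Jul 4 (3 days later).
The 3rd Monday is 2 weeks later: 4 + 14 = 18.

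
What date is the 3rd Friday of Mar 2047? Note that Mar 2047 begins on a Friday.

Mar 15, 2047

Mar 2047 begins on a Friday, so the first Friday is Mar 1.
The 3rd Friday is 2 weeks later: 1 + 14 = 15.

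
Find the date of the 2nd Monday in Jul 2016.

Jul 2016 begins on a Friday, so the first Monday is Jul 4 (3 days later).
The 2nd Monday is 1 weeks later: 4 + 7 = 11.

Jul 11, 2016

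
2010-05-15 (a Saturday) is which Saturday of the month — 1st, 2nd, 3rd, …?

Day 15 falls in week ⌈15/7⌉ of the month.
Days 1–7 hold the 1st Saturday, 8–14 the 2nd, 15–21 the 3rd, 22–28 the 4th, 29–31 the 5th.
15 is in the range for the 3rd.

3rd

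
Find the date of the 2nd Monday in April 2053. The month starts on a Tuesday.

2053-04-14

April 2053 begins on a Tuesday, so the first Monday is April 7 (6 days later).
The 2nd Monday is 1 weeks later: 7 + 7 = 14.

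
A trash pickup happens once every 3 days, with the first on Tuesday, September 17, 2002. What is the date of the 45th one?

January 27, 2003

The 45th occurrence is 44 intervals after the first: 44 × 3 = 132 days after September 17, 2002.
September has 30 days — 13 days to the end of September leaves 119.
October has 31 days (88 left).
November has 30 days (58 left).
December has 31 days (27 left).
27 days into January → January 27, 2003.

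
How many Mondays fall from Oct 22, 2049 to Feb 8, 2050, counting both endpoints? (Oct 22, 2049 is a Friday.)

16

Oct 22, 2049 is a Friday; the first Monday on or after it is Oct 25, 2049 (3 days later).
From Oct 25, 2049 to Feb 8, 2050: 6 + 30 + 31 + 31 + 8 = 106 days (rest of Oct, Nov, Dec, Jan, Feb).
106 ÷ 7 = 15 full weeks with remainder 1, so 15 more Mondays after the first → 16.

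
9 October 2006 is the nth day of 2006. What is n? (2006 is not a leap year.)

282

Days in months before October: 31 + 28 + 31 + 30 + 31 + 30 + 31 + 31 + 30 = 273.
Plus 9 days into October → day 282.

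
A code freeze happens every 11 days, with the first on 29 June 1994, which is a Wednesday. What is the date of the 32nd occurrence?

5 June 1995

The 32nd occurrence is 31 intervals after the first: 31 × 11 = 341 days after 29 June 1994.
June has 30 days — 1 day to the end of June leaves 340.
July has 31 days (309 left).
August has 31 days (278 left).
September has 30 days (248 left).
October has 31 days (217 left).
November has 30 days (187 left).
December has 31 days (156 left).
January has 31 days (125 left).
February has 28 days (97 left).
March has 31 days (66 left).
April has 30 days (36 left).
May has 31 days (5 left).
5 days into June → 5 June 1995.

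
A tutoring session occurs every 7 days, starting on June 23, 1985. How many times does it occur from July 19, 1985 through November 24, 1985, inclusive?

19

Occurrences land 7·i days after June 23, 1985 for i = 0, 1, 2, …
July 19, 1985 is 26 days after the start; 26 ÷ 7 = 3 remainder 5; since the remainder is 5, round up to i = 4. First occurrence in the window: #5 on July 21, 1985 (4×7 = 28 days in).
November 24, 1985 is 154 days after the start; 154 ÷ 7 = 22 remainder 0. Last occurrence in the window: #23 on November 24, 1985.
Occurrences #5 through #23: 19 in total.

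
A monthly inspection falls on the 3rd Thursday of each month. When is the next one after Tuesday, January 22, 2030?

February 21, 2030

January 2030 starts on a Tuesday; its first Thursday is the 3rd, so the 3rd Thursday is the 17th — January 17, 2030.
That is not after January 22, 2030, so look at February 2030.
February 2030 starts on a Friday; its first Thursday is the 7th, so the 3rd Thursday is the 21st — February 21, 2030.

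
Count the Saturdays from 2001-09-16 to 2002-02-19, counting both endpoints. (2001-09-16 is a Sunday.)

2001-09-16 is a Sunday; the first Saturday on or after it is 2001-09-22 (6 days later).
From 2001-09-22 to 2002-02-19: 8 + 31 + 30 + 31 + 31 + 19 = 150 days (rest of September, October, November, December, January, February).
150 ÷ 7 = 21 full weeks with remainder 3, so 21 more Saturdays after the first → 22.

22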